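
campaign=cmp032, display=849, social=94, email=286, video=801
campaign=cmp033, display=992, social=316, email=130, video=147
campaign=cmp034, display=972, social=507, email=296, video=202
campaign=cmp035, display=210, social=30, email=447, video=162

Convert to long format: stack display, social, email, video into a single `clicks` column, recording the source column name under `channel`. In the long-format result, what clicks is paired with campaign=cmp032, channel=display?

Unpivoting turns each (campaign, wide-column) pair into one long row.
The wide cell at row cmp032, column display holds 849, so the long row (cmp032, display) has clicks=849.

849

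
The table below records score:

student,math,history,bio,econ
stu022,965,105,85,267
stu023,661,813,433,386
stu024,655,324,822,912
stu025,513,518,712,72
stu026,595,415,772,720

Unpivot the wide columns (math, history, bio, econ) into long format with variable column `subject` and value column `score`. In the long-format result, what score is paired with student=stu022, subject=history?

Unpivoting turns each (student, wide-column) pair into one long row.
The wide cell at row stu022, column history holds 105, so the long row (stu022, history) has score=105.

105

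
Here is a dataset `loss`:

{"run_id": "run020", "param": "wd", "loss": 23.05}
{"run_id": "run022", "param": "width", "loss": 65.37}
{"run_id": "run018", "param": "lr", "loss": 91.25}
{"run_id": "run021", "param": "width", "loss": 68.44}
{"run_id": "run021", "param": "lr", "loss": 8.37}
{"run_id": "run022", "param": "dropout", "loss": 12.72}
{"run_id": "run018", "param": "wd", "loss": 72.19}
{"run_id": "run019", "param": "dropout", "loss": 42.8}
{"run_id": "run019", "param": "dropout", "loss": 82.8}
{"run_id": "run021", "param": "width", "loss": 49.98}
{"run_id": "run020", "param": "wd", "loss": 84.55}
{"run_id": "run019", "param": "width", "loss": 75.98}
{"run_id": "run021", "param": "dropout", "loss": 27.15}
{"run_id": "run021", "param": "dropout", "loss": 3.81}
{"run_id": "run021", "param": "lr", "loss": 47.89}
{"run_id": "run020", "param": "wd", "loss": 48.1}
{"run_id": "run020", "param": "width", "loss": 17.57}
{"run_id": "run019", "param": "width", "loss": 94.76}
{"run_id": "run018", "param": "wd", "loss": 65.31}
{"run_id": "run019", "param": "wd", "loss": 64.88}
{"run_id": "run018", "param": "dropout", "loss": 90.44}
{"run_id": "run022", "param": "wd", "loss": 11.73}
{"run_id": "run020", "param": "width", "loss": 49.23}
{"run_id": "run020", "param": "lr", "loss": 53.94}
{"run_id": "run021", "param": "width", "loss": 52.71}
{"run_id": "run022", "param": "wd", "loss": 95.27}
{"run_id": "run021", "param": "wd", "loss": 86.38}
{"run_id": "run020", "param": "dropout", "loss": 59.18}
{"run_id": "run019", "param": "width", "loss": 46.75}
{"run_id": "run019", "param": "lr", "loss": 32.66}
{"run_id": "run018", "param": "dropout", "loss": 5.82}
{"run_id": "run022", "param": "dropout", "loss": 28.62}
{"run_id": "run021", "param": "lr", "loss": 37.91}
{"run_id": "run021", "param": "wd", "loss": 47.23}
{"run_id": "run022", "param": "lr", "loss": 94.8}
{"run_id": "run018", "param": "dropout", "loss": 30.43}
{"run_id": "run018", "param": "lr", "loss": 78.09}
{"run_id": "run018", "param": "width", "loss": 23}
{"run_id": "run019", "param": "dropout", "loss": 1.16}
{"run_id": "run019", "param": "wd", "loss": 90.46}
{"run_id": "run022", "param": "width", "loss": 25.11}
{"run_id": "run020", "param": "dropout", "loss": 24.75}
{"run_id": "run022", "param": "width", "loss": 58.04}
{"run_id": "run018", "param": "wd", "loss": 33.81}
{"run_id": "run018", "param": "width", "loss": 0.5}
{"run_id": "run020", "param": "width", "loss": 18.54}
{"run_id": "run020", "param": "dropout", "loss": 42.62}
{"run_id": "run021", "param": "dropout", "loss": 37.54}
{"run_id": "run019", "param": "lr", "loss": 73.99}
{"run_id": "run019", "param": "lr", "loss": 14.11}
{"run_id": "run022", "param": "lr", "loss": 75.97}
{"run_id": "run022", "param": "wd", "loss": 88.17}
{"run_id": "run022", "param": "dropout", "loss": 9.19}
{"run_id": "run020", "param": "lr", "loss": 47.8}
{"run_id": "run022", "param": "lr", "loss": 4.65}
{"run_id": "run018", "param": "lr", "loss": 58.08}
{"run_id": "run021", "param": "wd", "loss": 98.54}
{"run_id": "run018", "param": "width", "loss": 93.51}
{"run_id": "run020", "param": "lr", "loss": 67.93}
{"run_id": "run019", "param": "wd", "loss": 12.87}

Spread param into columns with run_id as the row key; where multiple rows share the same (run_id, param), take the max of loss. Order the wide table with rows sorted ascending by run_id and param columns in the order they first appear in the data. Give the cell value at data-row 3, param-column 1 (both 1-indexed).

84.55

With rows sorted ascending by run_id, row 3 is run_id=run020. param columns in first-appearance order: wd, width, lr, dropout; column 1 is wd.
Long rows with run_id=run020, param=wd: max(23.05, 84.55, 48.1) = 84.55.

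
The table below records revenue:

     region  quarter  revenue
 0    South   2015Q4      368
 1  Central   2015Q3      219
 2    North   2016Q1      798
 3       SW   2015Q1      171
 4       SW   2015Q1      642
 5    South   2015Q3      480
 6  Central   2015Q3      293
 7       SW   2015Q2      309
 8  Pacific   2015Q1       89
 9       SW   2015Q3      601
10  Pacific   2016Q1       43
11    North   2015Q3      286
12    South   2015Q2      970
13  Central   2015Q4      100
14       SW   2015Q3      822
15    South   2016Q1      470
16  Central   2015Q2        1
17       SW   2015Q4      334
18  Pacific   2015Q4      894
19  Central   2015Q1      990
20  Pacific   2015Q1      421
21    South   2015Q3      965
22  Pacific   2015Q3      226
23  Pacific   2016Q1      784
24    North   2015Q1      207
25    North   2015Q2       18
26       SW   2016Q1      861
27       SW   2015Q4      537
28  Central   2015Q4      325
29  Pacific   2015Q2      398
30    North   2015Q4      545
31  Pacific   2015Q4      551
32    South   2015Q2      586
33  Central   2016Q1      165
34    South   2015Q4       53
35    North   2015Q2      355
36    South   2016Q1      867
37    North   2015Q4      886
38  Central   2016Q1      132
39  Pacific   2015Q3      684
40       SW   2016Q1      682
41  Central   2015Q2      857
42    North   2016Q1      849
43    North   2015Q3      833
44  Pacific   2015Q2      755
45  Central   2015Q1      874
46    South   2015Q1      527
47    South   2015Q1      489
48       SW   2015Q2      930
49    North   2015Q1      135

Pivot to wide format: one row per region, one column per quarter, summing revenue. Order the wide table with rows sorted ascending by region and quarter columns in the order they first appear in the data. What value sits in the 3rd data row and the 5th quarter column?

With rows sorted ascending by region, row 3 is region=Pacific. quarter columns in first-appearance order: 2015Q4, 2015Q3, 2016Q1, 2015Q1, 2015Q2; column 5 is 2015Q2.
Long rows with region=Pacific, quarter=2015Q2: 398 + 755 = 1153.

1153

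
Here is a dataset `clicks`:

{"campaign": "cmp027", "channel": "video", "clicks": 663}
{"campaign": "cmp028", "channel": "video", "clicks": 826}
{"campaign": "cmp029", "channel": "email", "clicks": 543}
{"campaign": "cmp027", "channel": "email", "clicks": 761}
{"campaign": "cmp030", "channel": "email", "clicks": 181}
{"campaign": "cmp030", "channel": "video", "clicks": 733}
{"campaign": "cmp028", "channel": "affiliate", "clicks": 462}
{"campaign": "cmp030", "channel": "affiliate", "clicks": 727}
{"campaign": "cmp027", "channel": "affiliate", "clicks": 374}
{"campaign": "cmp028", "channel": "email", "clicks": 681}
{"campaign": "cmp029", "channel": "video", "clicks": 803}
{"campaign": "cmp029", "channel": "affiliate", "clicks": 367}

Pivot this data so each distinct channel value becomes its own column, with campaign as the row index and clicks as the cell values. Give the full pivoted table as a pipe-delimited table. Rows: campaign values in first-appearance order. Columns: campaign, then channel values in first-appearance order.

Columns: campaign plus the 3 distinct channel values (video, email, affiliate).
For example, row cmp027 column video takes clicks=663 from the long row (cmp027, video).

| campaign | video | email | affiliate |
| cmp027 | 663 | 761 | 374 |
| cmp028 | 826 | 681 | 462 |
| cmp029 | 803 | 543 | 367 |
| cmp030 | 733 | 181 | 727 |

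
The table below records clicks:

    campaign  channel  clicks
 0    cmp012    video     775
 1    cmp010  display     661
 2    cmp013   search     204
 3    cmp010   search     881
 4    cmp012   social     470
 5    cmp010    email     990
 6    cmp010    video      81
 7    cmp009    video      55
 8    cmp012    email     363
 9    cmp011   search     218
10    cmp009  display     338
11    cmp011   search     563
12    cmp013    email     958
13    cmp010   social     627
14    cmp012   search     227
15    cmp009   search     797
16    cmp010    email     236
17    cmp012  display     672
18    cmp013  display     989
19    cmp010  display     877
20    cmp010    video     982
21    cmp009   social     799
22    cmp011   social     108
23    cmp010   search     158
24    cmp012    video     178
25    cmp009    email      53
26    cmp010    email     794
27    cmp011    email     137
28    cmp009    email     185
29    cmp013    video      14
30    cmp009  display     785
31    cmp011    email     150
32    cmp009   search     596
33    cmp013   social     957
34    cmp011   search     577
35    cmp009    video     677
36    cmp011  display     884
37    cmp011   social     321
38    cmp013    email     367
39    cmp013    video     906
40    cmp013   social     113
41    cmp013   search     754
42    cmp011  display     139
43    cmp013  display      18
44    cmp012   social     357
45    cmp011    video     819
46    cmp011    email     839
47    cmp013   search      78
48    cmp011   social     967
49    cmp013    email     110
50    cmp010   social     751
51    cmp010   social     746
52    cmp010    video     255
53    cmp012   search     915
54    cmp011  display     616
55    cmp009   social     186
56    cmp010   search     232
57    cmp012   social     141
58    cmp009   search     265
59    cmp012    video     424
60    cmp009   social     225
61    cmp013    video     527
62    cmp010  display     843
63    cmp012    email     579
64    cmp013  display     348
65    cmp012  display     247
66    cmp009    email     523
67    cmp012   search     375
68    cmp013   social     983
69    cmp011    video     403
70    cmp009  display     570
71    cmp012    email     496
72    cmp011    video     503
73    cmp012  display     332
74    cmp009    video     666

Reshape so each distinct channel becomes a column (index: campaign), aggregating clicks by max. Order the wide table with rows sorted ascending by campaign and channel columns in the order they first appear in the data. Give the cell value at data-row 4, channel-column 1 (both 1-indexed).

775

With rows sorted ascending by campaign, row 4 is campaign=cmp012. channel columns in first-appearance order: video, display, search, social, email; column 1 is video.
Long rows with campaign=cmp012, channel=video: max(775, 178, 424) = 775.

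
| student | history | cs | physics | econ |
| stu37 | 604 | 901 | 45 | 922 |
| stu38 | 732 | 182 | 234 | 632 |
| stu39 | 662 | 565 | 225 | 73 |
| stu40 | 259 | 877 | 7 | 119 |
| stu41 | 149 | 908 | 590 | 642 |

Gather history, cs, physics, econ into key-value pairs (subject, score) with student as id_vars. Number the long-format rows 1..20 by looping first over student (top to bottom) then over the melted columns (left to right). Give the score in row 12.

20 rows total (5 × 4). Row 12: index ⌊(12-1)/4⌋ = 2 into student → stu39; (12-1) mod 4 = 3 into the melted columns → econ.
So row 12 is (stu39, econ, 73); score = 73.

73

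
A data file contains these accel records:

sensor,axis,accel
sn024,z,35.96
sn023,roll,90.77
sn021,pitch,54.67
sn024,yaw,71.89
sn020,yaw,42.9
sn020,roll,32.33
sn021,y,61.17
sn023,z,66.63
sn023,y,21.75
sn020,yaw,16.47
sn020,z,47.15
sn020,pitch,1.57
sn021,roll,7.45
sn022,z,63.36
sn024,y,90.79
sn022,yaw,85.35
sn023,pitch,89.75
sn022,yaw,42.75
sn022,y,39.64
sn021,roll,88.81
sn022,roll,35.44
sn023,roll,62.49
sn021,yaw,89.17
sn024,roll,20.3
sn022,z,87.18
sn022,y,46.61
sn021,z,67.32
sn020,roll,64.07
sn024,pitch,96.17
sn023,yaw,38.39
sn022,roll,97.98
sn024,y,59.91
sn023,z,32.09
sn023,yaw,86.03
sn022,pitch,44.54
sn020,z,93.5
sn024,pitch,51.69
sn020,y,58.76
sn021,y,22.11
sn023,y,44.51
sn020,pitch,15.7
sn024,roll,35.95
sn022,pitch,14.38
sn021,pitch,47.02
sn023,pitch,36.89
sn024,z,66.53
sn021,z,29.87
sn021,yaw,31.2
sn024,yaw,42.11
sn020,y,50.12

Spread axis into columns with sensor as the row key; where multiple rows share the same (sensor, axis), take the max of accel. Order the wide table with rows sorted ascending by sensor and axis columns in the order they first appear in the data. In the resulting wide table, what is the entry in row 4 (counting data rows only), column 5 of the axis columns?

With rows sorted ascending by sensor, row 4 is sensor=sn023. axis columns in first-appearance order: z, roll, pitch, yaw, y; column 5 is y.
Long rows with sensor=sn023, axis=y: max(21.75, 44.51) = 44.51.

44.51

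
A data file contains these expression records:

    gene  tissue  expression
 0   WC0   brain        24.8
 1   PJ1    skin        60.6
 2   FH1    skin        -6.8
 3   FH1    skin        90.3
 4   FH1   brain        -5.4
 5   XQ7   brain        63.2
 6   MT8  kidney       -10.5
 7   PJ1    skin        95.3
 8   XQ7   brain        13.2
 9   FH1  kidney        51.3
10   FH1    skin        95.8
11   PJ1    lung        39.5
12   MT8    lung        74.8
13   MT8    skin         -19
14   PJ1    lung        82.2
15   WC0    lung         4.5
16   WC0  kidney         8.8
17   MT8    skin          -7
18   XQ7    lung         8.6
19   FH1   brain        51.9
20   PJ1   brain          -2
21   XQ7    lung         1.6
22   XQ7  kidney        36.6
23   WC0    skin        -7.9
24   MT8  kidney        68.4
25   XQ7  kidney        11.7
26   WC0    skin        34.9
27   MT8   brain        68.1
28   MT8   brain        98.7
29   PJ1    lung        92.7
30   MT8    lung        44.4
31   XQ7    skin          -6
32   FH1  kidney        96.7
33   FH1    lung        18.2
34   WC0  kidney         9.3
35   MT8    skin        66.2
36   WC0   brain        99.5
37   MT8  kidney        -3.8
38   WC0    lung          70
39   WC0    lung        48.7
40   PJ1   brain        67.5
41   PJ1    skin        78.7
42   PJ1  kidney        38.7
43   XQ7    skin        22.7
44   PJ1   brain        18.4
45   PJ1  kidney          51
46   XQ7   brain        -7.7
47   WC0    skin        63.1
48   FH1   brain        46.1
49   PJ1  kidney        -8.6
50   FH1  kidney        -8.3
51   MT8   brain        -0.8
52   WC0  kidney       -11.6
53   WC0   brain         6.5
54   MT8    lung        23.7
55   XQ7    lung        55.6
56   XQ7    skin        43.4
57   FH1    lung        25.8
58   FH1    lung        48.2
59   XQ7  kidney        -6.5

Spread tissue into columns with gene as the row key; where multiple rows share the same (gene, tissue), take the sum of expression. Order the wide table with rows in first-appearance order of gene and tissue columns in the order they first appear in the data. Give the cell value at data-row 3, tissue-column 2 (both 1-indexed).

179.3

With rows in first-appearance order of gene, row 3 is gene=FH1. tissue columns in first-appearance order: brain, skin, kidney, lung; column 2 is skin.
Long rows with gene=FH1, tissue=skin: -6.8 + 90.3 + 95.8 = 179.3.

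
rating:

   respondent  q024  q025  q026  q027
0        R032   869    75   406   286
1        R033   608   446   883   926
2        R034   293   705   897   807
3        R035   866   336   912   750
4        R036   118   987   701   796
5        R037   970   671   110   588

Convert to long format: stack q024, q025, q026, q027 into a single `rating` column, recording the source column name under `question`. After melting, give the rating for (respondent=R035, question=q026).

Unpivoting turns each (respondent, wide-column) pair into one long row.
The wide cell at row R035, column q026 holds 912, so the long row (R035, q026) has rating=912.

912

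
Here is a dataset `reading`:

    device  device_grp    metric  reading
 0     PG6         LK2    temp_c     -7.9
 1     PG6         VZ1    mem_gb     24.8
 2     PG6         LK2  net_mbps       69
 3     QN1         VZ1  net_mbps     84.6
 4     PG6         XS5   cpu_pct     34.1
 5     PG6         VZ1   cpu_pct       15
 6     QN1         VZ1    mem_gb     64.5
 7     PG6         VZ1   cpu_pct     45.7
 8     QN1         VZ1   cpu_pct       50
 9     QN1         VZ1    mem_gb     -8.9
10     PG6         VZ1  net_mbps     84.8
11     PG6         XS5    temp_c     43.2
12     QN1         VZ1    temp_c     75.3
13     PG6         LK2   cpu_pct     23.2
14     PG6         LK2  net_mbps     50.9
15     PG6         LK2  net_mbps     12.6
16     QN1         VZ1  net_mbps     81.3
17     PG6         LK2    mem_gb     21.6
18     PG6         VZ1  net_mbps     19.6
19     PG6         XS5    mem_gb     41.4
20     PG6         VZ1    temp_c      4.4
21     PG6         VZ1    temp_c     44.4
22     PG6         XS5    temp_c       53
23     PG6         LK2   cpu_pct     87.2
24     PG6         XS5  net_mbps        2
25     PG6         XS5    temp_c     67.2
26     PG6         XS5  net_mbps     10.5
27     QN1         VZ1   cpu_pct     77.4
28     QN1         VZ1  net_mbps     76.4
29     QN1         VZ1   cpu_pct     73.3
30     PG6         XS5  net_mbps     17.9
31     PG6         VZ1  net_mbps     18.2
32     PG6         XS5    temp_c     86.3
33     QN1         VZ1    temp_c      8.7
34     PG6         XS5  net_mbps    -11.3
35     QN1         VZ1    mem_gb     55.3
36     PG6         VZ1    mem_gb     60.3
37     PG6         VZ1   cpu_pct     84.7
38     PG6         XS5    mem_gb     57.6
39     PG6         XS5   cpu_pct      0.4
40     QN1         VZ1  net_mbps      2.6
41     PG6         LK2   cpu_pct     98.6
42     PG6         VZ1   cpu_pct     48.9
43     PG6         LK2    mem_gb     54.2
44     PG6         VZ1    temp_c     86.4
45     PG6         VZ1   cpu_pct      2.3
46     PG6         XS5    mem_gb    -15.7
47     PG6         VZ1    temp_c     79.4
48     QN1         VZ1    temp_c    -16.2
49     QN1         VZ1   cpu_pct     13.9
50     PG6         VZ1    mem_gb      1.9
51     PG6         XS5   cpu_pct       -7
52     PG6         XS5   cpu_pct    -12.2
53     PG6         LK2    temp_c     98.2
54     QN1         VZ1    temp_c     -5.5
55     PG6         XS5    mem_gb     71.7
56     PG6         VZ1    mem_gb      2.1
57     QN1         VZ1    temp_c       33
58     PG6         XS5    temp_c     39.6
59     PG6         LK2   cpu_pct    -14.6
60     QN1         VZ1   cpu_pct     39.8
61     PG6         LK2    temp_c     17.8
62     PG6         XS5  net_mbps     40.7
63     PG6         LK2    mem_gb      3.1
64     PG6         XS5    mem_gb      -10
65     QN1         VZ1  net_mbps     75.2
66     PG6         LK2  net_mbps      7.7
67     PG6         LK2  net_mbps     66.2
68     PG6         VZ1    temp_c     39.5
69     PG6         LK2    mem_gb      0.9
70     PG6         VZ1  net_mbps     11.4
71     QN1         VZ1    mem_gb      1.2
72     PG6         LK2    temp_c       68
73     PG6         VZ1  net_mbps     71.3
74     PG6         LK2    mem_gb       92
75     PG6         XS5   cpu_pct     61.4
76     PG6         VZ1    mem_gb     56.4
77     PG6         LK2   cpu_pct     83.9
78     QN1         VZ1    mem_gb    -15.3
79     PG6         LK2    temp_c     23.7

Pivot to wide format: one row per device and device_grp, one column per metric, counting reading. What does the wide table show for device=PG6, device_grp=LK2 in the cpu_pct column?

Rows with device=PG6, device_grp=LK2 and metric=cpu_pct: reading values are 23.2, 87.2, 98.6, -14.6, 83.9.
5 rows match — count = 5.

5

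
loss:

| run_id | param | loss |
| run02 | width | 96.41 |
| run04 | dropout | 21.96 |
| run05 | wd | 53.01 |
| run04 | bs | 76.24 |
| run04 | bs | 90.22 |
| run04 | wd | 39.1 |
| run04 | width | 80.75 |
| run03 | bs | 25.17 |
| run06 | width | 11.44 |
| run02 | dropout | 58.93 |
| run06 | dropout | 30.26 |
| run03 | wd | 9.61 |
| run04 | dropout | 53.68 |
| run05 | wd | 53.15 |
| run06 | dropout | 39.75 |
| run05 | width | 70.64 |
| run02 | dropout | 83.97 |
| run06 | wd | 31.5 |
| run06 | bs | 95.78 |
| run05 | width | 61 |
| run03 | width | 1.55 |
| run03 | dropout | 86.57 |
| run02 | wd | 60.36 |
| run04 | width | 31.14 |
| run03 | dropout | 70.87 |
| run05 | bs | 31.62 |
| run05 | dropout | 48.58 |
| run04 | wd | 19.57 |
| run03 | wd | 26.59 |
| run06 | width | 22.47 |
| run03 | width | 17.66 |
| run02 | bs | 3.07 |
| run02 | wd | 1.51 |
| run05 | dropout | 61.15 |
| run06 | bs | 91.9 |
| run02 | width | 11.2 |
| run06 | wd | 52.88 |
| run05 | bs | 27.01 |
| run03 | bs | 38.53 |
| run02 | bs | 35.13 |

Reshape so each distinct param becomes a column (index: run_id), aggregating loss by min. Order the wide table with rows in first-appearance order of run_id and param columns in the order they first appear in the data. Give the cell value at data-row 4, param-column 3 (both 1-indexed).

9.61

With rows in first-appearance order of run_id, row 4 is run_id=run03. param columns in first-appearance order: width, dropout, wd, bs; column 3 is wd.
Long rows with run_id=run03, param=wd: min(9.61, 26.59) = 9.61.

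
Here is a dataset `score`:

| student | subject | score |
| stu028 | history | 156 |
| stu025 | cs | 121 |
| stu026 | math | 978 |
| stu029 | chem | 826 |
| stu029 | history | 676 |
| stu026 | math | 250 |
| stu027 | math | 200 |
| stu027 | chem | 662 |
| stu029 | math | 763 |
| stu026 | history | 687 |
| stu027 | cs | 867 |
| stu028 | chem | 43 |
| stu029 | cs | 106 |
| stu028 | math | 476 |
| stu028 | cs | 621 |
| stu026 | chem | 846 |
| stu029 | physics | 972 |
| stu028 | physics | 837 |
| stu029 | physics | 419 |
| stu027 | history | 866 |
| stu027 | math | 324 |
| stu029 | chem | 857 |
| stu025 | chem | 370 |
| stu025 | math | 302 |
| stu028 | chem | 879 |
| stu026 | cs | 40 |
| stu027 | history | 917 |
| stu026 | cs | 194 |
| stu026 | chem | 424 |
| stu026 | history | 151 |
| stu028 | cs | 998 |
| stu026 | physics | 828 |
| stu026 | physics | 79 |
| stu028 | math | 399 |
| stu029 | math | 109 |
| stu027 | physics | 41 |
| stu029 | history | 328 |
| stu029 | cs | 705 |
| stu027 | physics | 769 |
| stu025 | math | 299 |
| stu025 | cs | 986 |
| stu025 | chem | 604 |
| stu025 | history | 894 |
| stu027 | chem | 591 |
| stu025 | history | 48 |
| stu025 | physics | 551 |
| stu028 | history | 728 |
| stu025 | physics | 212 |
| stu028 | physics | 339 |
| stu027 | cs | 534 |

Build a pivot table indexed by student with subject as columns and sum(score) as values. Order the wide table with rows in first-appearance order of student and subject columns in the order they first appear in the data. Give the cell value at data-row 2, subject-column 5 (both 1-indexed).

763

With rows in first-appearance order of student, row 2 is student=stu025. subject columns in first-appearance order: history, cs, math, chem, physics; column 5 is physics.
Long rows with student=stu025, subject=physics: 551 + 212 = 763.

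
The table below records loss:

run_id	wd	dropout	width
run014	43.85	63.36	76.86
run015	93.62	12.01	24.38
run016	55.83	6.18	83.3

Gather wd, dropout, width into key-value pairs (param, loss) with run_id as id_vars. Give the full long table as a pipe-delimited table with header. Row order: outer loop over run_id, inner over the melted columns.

| run_id | param | loss |
| run014 | wd | 43.85 |
| run014 | dropout | 63.36 |
| run014 | width | 76.86 |
| run015 | wd | 93.62 |
| run015 | dropout | 12.01 |
| run015 | width | 24.38 |
| run016 | wd | 55.83 |
| run016 | dropout | 6.18 |
| run016 | width | 83.3 |

Each (run_id, column) pair becomes one row: 3 × 3 = 9 rows.
For example, (run014, wd) → loss=43.85.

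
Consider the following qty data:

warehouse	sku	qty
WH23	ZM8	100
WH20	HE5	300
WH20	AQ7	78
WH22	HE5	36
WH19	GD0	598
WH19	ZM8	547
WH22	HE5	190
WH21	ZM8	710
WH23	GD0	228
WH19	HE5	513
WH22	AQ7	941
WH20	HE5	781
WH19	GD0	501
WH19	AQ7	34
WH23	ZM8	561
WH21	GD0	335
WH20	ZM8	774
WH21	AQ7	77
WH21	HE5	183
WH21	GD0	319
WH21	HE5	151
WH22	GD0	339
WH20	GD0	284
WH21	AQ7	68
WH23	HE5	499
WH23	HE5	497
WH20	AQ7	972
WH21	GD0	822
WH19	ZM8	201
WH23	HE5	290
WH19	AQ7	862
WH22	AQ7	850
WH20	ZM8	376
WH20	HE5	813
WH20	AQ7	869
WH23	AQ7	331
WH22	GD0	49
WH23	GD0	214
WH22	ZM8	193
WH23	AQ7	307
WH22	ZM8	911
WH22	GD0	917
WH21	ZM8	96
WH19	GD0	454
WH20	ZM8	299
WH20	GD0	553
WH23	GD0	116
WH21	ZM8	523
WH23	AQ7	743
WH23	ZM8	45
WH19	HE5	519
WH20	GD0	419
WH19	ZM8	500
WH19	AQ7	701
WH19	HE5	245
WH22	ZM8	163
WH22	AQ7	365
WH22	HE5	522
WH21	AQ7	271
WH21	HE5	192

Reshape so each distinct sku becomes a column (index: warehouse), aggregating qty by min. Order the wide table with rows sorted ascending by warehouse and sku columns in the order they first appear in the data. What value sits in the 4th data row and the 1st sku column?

With rows sorted ascending by warehouse, row 4 is warehouse=WH22. sku columns in first-appearance order: ZM8, HE5, AQ7, GD0; column 1 is ZM8.
Long rows with warehouse=WH22, sku=ZM8: min(193, 911, 163) = 163.

163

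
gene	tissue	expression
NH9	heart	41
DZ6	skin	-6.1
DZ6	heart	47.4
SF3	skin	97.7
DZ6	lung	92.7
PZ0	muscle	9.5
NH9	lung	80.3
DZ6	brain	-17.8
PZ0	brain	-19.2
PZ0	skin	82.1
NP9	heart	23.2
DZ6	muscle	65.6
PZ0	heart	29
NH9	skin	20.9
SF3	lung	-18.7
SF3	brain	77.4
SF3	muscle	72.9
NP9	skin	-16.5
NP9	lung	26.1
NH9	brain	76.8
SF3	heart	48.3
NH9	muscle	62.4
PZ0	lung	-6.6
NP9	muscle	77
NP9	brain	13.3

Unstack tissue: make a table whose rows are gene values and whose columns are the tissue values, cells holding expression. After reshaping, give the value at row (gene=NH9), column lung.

Wide layout: rows indexed by gene, columns are the 5 distinct tissue values (heart, skin, lung, muscle, brain).
Cell (gene=NH9, tissue=lung) draws from the long row where gene=NH9 and tissue=lung, which has expression=80.3.

80.3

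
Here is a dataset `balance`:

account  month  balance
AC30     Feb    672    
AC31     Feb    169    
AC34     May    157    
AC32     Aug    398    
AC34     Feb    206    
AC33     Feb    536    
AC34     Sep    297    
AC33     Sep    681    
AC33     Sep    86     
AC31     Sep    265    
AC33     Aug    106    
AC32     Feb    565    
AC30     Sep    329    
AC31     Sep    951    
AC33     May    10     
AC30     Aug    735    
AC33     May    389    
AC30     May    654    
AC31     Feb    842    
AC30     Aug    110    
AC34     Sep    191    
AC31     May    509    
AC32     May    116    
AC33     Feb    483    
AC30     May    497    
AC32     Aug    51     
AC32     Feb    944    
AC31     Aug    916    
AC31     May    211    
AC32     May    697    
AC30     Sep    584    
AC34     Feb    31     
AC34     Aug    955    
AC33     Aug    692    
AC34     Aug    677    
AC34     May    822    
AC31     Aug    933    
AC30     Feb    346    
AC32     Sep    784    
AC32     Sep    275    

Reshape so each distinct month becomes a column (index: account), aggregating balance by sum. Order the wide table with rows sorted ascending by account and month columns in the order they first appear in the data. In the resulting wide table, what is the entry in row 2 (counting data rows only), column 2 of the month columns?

720

With rows sorted ascending by account, row 2 is account=AC31. month columns in first-appearance order: Feb, May, Aug, Sep; column 2 is May.
Long rows with account=AC31, month=May: 509 + 211 = 720.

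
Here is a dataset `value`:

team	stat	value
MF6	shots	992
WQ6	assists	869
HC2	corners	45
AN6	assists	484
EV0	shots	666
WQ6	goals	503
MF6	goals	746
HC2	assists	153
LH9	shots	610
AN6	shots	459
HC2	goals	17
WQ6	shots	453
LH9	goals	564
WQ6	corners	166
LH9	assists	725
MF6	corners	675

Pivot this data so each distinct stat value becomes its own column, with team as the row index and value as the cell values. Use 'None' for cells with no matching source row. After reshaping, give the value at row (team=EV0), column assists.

None

No long-format row has team=EV0 and stat=assists, so the cell is None.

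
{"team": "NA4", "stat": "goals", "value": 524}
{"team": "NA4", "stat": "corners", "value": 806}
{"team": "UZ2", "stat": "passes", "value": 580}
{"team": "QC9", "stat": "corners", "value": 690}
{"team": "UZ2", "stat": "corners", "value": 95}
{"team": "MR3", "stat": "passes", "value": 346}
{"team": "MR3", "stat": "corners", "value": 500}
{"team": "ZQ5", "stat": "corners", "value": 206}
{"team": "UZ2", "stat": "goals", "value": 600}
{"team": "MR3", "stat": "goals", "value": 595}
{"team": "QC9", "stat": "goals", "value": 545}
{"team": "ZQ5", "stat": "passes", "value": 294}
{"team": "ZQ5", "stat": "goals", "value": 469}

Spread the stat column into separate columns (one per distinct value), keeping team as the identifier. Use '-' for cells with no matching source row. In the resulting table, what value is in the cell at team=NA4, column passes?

-

No long-format row has team=NA4 and stat=passes, so the cell is -.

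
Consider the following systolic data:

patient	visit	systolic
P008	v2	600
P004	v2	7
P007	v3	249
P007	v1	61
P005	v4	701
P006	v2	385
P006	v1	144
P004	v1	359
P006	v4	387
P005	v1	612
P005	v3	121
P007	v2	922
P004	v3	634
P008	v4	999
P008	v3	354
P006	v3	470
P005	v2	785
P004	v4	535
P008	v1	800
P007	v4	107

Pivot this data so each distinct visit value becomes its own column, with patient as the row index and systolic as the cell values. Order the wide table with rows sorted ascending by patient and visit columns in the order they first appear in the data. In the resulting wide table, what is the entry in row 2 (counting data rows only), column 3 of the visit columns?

612

With rows sorted ascending by patient, row 2 is patient=P005. visit columns in first-appearance order: v2, v3, v1, v4; column 3 is v1.
Long rows with patient=P005, visit=v1: systolic = 612.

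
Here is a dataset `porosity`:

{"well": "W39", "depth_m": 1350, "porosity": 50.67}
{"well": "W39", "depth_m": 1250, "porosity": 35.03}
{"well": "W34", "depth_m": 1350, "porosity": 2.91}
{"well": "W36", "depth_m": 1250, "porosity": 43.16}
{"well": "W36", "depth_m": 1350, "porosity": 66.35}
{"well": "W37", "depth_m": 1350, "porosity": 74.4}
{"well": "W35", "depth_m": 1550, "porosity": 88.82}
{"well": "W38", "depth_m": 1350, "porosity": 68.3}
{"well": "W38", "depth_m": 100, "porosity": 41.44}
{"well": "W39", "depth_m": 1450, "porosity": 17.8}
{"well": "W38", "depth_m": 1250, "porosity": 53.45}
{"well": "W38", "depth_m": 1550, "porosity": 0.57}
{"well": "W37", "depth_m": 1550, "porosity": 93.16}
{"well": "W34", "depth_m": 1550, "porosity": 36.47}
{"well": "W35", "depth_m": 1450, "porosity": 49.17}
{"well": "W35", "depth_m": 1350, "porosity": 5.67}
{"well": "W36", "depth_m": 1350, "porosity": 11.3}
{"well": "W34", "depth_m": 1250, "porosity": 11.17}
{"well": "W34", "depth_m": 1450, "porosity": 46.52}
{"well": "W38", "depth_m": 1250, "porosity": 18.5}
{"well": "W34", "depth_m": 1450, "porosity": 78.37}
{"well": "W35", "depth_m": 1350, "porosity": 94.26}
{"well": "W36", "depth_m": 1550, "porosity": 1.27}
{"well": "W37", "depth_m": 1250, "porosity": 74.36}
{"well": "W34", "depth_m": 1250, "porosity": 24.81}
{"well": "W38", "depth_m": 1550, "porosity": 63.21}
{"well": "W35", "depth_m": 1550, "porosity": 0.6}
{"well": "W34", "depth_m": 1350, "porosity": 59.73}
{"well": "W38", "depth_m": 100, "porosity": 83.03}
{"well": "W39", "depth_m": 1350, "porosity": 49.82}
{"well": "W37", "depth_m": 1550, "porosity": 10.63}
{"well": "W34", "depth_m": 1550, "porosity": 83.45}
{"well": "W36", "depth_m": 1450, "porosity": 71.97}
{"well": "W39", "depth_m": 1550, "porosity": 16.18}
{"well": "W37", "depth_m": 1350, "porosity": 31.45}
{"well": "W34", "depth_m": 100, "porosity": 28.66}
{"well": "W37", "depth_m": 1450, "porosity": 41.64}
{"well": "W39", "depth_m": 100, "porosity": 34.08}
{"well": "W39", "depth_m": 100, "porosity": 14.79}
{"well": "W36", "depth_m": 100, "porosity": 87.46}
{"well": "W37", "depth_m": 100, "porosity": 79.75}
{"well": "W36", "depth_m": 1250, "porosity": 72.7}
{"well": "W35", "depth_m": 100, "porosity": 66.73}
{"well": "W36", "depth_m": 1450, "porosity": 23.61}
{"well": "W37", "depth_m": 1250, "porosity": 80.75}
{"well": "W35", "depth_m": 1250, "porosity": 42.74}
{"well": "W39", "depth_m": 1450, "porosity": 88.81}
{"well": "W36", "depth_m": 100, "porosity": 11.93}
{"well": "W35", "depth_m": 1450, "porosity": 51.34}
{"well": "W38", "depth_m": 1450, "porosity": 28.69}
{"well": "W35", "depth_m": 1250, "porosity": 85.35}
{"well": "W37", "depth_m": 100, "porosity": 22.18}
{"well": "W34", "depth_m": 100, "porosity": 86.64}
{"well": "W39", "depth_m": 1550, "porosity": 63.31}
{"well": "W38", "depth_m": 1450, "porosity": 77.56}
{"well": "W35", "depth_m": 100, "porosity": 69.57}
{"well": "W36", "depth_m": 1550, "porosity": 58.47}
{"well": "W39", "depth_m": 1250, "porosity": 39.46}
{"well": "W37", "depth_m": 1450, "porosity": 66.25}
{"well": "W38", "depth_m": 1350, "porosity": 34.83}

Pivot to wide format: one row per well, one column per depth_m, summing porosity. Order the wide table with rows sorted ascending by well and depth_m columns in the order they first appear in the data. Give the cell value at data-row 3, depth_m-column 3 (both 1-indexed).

59.74

With rows sorted ascending by well, row 3 is well=W36. depth_m columns in first-appearance order: 1350, 1250, 1550, 100, 1450; column 3 is 1550.
Long rows with well=W36, depth_m=1550: 1.27 + 58.47 = 59.74.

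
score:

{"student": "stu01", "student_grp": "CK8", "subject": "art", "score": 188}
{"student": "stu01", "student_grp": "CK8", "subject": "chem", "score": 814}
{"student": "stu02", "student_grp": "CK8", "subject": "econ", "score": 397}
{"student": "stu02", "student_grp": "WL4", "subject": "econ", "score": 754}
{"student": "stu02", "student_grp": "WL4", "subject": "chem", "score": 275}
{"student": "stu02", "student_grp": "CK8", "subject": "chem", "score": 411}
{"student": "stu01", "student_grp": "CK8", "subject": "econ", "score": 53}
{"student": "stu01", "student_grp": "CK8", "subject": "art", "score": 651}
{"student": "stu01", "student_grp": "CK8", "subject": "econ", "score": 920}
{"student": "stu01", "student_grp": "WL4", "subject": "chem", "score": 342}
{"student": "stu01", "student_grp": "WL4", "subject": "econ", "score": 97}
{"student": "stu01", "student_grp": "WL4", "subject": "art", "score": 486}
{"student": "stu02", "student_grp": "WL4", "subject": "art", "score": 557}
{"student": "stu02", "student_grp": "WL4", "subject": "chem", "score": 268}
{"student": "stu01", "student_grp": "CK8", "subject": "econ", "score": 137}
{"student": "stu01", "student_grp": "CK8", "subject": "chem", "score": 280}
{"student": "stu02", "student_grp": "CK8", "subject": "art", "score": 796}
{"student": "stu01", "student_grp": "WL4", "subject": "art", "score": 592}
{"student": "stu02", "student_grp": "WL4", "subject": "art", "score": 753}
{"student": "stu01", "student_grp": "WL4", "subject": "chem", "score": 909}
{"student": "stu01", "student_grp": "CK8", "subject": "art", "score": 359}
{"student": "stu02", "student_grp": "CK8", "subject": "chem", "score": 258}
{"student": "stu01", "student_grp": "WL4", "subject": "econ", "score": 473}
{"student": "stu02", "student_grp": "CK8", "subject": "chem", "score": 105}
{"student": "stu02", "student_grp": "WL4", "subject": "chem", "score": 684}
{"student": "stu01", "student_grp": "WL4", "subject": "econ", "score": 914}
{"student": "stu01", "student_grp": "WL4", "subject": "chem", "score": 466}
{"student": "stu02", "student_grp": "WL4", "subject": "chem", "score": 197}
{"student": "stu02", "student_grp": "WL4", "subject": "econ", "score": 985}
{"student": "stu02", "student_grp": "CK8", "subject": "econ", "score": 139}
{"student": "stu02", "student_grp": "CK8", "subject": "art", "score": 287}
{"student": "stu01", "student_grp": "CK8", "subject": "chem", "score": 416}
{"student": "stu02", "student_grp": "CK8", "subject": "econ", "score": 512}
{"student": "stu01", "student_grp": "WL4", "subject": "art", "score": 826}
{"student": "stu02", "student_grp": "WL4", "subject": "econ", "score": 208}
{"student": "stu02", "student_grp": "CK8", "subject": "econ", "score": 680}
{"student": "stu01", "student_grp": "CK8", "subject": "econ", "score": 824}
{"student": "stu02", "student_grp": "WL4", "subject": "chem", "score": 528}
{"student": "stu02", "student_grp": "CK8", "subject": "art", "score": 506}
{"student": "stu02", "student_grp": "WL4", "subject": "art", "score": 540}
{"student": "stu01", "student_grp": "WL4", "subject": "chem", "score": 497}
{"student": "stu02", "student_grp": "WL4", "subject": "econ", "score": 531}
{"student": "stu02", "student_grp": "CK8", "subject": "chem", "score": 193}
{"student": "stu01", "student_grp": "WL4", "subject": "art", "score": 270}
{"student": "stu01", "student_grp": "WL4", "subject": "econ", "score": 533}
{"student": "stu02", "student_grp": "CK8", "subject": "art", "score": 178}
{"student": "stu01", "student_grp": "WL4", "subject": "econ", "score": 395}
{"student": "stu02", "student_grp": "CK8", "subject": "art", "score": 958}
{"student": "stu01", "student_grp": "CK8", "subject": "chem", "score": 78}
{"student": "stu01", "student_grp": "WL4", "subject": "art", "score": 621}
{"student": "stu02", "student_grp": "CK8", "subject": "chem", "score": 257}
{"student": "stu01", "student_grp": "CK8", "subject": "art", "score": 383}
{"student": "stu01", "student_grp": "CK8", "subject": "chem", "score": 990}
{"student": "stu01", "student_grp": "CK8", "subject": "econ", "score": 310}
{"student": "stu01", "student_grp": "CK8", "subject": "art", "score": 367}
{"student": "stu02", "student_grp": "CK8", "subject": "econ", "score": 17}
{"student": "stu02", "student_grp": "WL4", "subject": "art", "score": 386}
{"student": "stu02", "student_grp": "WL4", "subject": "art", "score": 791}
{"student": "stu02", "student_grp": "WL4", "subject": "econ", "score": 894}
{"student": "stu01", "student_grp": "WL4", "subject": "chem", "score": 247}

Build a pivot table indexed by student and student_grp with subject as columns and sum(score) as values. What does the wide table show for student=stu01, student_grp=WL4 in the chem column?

2461

Rows with student=stu01, student_grp=WL4 and subject=chem: score values are 342, 909, 466, 497, 247.
342 + 909 + 466 + 497 + 247 = 2461.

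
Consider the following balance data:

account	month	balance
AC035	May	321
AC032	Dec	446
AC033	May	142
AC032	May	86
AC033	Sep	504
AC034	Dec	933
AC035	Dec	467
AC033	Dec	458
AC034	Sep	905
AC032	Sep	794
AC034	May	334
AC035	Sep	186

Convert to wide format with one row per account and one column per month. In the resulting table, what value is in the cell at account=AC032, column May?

86

Wide layout: rows indexed by account, columns are the 3 distinct month values (May, Dec, Sep).
Cell (account=AC032, month=May) draws from the long row where account=AC032 and month=May, which has balance=86.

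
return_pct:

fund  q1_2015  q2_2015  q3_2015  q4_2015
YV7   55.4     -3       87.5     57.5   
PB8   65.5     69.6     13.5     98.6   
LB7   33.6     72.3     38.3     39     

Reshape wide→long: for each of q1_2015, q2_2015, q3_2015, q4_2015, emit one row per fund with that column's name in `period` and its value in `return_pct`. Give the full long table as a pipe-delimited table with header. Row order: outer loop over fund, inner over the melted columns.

| fund | period | return_pct |
| YV7 | q1_2015 | 55.4 |
| YV7 | q2_2015 | -3 |
| YV7 | q3_2015 | 87.5 |
| YV7 | q4_2015 | 57.5 |
| PB8 | q1_2015 | 65.5 |
| PB8 | q2_2015 | 69.6 |
| PB8 | q3_2015 | 13.5 |
| PB8 | q4_2015 | 98.6 |
| LB7 | q1_2015 | 33.6 |
| LB7 | q2_2015 | 72.3 |
| LB7 | q3_2015 | 38.3 |
| LB7 | q4_2015 | 39 |

Each (fund, column) pair becomes one row: 3 × 4 = 12 rows.
For example, (YV7, q1_2015) → return_pct=55.4.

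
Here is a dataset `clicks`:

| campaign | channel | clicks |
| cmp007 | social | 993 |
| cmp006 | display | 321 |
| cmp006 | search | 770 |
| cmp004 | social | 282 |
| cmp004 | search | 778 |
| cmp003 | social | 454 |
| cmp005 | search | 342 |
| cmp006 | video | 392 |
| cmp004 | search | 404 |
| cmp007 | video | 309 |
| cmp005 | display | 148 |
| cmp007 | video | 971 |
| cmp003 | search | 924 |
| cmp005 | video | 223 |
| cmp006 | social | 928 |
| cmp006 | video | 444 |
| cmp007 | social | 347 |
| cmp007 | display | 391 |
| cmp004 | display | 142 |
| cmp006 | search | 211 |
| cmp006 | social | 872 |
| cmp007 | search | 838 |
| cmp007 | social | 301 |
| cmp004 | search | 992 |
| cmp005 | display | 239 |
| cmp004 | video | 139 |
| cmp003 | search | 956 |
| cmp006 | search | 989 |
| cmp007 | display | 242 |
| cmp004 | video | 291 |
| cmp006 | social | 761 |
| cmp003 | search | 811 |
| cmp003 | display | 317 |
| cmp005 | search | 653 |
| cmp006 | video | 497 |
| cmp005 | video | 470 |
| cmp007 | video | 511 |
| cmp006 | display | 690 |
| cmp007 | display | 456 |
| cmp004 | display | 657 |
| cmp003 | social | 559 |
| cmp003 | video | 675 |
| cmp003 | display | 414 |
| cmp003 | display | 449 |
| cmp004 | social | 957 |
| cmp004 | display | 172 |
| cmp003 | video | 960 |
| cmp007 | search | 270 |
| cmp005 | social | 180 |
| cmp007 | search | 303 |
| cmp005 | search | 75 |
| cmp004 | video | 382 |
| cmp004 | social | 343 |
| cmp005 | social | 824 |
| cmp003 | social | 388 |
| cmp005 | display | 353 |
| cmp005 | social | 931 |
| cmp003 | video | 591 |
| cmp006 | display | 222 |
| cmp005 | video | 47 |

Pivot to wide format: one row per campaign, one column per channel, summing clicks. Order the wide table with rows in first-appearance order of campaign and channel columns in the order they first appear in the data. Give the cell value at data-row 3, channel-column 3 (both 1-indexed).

With rows in first-appearance order of campaign, row 3 is campaign=cmp004. channel columns in first-appearance order: social, display, search, video; column 3 is search.
Long rows with campaign=cmp004, channel=search: 778 + 404 + 992 = 2174.

2174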